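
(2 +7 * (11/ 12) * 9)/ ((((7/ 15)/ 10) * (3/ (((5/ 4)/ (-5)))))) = -5975/ 56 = -106.70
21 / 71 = 0.30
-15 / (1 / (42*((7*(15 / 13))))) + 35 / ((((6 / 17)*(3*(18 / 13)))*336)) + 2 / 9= -1028705507 / 202176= -5088.17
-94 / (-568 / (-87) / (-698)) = 1427061 / 142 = 10049.73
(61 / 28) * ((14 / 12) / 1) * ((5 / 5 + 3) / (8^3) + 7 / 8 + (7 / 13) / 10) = 475373 / 199680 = 2.38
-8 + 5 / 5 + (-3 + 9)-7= -8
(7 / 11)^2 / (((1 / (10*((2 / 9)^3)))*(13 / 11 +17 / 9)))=245 / 16929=0.01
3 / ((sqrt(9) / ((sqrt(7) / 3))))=sqrt(7) / 3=0.88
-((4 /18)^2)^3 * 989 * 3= -63296 /177147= -0.36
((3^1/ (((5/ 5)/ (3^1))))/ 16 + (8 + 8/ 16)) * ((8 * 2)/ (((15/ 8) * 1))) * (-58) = -13456/ 3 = -4485.33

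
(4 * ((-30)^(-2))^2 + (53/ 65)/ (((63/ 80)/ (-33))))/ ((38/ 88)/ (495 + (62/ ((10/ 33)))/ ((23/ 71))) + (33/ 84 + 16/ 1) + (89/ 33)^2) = -23008301554678/ 15936753369375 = -1.44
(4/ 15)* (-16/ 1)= -64/ 15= -4.27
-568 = -568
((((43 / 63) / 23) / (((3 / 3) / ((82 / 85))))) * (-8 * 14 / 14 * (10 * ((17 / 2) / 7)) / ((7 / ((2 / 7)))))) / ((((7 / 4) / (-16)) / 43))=155256832 / 3479049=44.63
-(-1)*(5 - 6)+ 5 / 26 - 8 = -229 / 26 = -8.81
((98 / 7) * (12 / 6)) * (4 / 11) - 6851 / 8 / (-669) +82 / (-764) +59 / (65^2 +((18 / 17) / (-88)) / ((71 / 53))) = 11.37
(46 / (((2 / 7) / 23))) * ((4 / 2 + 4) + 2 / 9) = 207368 / 9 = 23040.89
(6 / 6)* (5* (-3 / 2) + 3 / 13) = -7.27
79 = 79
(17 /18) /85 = 1 /90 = 0.01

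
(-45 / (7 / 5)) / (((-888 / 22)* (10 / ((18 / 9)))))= 165 / 1036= 0.16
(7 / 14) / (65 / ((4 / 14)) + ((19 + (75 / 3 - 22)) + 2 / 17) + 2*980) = 17 / 75127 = 0.00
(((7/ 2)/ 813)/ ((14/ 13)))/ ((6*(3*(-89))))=-13/ 5209704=-0.00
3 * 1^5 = 3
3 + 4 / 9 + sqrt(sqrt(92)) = sqrt(2)*23^(1 / 4) + 31 / 9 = 6.54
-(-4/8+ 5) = -9/2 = -4.50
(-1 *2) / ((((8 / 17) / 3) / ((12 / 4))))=-153 / 4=-38.25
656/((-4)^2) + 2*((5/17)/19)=13253/323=41.03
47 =47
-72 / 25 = -2.88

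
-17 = -17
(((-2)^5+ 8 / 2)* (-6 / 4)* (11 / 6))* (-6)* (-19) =8778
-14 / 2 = -7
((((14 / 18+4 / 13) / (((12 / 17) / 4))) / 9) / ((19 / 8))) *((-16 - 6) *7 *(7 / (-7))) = 2659888 / 60021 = 44.32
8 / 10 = 4 / 5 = 0.80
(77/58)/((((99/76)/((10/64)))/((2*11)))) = 7315/2088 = 3.50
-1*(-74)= 74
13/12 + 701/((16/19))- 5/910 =3640795/4368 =833.52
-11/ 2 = -5.50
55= 55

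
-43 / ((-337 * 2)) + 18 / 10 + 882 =2978621 / 3370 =883.86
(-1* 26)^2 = 676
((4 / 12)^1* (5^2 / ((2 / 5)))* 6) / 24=125 / 24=5.21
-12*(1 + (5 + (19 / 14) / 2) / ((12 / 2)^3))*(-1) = 2069 / 168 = 12.32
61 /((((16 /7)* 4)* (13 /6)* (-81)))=-427 /11232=-0.04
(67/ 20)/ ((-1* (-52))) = 67/ 1040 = 0.06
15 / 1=15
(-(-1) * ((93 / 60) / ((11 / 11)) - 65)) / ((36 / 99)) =-13959 / 80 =-174.49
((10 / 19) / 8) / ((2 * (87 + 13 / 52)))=5 / 13262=0.00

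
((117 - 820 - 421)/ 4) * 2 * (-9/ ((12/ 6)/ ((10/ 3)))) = 8430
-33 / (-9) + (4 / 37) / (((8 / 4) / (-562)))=-2965 / 111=-26.71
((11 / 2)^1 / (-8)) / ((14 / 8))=-11 / 28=-0.39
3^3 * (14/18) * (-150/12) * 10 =-2625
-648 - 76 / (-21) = -13532 / 21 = -644.38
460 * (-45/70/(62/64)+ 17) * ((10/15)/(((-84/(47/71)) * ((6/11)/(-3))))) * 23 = 4847663425/970641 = 4994.29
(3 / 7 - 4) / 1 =-25 / 7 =-3.57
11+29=40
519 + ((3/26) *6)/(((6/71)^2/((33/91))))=2622261/4732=554.15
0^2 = 0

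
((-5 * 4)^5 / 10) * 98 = -31360000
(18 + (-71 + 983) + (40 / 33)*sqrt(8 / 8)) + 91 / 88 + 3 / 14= 1723187 / 1848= 932.46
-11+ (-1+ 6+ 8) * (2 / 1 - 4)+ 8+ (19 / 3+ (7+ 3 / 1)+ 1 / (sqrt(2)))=-38 / 3+ sqrt(2) / 2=-11.96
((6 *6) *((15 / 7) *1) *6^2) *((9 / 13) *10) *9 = 15746400 / 91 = 173037.36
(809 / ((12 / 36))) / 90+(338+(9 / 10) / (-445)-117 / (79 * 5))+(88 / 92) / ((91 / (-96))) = 401367648698 / 1103691225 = 363.66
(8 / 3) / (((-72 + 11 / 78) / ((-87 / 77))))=18096 / 431585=0.04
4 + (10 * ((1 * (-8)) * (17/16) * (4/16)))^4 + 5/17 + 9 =887468481/4352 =203921.99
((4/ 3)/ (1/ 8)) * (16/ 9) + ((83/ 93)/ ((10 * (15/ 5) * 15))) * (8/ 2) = 132322/ 6975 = 18.97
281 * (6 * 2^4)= 26976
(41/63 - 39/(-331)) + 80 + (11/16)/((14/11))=7751005/95328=81.31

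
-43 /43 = -1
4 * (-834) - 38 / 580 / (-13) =-12576701 / 3770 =-3335.99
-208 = -208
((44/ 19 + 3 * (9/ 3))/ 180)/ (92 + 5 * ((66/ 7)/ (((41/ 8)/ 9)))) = 12341/ 34312176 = 0.00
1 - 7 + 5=-1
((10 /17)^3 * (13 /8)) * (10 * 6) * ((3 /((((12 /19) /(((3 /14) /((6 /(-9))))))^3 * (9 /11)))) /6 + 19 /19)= 62973031875 /3451205632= 18.25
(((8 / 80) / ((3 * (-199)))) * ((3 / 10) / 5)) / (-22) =0.00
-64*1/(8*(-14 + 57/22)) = 176/251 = 0.70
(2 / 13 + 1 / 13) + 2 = 2.23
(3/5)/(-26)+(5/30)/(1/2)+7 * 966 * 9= 23734741/390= 60858.31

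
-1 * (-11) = 11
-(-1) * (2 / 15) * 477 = 318 / 5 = 63.60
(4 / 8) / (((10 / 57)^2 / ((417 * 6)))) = 40644.99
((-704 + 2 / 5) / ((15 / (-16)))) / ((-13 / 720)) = -2701824 / 65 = -41566.52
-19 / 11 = -1.73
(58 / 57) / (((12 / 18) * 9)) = 29 / 171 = 0.17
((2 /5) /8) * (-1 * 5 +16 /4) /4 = -1 /80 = -0.01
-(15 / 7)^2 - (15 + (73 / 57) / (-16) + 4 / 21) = -293485 / 14896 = -19.70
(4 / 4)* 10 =10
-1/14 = -0.07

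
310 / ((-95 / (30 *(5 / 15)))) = -620 / 19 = -32.63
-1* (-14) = 14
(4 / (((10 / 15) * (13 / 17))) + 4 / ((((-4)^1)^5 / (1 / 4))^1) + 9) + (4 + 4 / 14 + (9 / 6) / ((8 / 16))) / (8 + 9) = 1609637 / 93184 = 17.27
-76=-76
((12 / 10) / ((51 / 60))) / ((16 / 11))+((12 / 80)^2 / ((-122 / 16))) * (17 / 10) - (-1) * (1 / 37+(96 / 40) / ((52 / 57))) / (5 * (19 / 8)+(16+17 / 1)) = 1.02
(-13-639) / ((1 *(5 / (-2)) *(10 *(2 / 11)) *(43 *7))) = 3586 / 7525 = 0.48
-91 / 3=-30.33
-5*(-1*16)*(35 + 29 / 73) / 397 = 206720 / 28981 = 7.13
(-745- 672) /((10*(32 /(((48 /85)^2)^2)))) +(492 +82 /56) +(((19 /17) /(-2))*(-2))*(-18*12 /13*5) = 38017569295753 /95005137500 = 400.16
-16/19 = -0.84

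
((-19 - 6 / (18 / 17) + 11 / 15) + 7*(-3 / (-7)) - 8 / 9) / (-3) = 982 / 135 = 7.27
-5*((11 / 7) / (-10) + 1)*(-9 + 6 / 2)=177 / 7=25.29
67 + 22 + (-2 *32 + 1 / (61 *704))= 1073601 / 42944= 25.00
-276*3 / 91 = -828 / 91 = -9.10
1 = 1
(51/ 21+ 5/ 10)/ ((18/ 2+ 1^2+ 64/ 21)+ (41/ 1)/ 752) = 46248/ 206909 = 0.22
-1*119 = -119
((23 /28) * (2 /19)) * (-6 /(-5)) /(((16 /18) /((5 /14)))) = 621 /14896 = 0.04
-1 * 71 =-71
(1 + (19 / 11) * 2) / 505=49 / 5555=0.01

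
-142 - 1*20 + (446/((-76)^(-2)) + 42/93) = 79853968/31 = 2575934.45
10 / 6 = 5 / 3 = 1.67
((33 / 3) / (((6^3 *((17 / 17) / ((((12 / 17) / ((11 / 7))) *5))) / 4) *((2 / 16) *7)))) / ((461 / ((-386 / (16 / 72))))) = -15440 / 7837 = -1.97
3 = 3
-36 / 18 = -2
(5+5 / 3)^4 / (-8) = -20000 / 81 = -246.91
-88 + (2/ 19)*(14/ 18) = -15034/ 171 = -87.92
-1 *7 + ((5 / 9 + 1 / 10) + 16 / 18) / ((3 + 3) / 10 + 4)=-2759 / 414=-6.66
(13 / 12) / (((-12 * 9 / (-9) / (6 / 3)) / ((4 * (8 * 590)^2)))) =144809600 / 9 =16089955.56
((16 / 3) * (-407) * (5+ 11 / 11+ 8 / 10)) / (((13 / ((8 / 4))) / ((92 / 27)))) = -40739072 / 5265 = -7737.72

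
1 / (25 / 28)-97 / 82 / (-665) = 305853 / 272650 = 1.12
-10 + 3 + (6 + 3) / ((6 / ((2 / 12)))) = -27 / 4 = -6.75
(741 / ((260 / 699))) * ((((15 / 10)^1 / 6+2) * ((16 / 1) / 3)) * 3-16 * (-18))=3227283 / 5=645456.60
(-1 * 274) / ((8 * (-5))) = 137 / 20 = 6.85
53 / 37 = 1.43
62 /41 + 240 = 9902 /41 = 241.51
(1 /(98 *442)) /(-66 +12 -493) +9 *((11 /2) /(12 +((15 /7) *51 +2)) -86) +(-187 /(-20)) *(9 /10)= -782315733096823 /1022389713800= -765.18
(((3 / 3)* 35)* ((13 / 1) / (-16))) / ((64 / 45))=-20475 / 1024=-20.00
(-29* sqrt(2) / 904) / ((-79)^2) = -29* sqrt(2) / 5641864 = -0.00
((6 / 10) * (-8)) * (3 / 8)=-9 / 5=-1.80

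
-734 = -734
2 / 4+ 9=19 / 2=9.50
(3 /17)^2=9 /289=0.03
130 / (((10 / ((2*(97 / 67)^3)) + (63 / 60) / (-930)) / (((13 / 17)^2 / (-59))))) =-124318840022000 / 158868673391739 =-0.78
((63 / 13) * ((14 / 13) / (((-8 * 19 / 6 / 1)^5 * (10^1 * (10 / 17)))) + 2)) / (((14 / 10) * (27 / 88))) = 36258012558713 / 1606889207040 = 22.56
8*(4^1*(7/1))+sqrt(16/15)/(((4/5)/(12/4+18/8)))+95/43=7*sqrt(15)/4+9727/43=232.99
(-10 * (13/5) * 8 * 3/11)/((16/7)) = -273/11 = -24.82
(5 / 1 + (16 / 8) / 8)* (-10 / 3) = -35 / 2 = -17.50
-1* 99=-99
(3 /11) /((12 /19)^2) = 361 /528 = 0.68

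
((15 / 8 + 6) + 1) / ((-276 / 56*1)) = -497 / 276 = -1.80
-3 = -3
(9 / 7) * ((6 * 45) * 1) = 2430 / 7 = 347.14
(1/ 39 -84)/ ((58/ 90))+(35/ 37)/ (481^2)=-32348271110/ 248250353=-130.31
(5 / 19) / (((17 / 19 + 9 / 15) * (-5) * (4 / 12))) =-15 / 142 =-0.11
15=15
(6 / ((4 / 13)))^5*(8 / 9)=10024911 / 4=2506227.75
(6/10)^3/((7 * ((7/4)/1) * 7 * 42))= 18/300125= 0.00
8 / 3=2.67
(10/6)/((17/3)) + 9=158/17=9.29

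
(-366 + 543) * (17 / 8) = 3009 / 8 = 376.12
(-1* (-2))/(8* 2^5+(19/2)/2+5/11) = 88/11493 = 0.01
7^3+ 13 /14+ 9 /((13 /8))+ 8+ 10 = 66879 /182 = 367.47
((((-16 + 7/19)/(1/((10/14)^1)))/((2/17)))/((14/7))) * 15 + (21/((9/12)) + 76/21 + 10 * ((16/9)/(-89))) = -289929907/426132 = -680.38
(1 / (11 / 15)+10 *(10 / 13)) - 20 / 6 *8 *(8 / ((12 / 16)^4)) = -23114435 / 34749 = -665.18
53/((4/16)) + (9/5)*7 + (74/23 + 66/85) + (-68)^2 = 9486821/1955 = 4852.59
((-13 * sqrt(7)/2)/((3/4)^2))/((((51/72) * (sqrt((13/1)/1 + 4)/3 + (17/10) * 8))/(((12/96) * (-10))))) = -26000 * sqrt(119)/700247 + 62400 * sqrt(7)/41191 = 3.60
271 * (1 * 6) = 1626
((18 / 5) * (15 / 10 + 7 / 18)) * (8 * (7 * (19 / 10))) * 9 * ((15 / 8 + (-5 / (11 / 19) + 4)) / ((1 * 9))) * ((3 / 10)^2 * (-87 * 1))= 15643.57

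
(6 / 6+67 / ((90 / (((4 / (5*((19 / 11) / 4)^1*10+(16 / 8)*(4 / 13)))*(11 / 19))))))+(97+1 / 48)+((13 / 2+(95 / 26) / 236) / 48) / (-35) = 73212738462719 / 746348383872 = 98.09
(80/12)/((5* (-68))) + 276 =14075/51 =275.98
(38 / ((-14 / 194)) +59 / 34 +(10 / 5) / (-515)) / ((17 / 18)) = -578966769 / 1041845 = -555.71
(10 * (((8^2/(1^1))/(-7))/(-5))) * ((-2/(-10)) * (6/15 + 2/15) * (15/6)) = 512/105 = 4.88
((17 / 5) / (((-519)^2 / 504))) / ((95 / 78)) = 74256 / 14216275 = 0.01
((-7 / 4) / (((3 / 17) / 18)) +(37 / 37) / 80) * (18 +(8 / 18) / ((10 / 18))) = -671113 / 200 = -3355.56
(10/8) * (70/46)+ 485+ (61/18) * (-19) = 349841/828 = 422.51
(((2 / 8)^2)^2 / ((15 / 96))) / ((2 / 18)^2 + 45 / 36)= 0.02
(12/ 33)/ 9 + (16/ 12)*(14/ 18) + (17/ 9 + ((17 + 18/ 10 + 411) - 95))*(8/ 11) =365224/ 1485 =245.94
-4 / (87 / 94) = -376 / 87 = -4.32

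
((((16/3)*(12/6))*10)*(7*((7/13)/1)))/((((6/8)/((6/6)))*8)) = 7840/117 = 67.01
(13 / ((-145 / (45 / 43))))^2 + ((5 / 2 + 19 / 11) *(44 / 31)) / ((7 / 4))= 37416039 / 10885063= 3.44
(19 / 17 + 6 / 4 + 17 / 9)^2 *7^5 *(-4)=-31960880287 / 23409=-1365324.46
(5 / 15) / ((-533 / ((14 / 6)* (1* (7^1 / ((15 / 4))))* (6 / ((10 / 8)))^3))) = -100352 / 333125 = -0.30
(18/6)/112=0.03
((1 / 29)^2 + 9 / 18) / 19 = 843 / 31958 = 0.03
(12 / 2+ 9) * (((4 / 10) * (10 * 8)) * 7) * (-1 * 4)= -13440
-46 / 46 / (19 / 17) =-17 / 19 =-0.89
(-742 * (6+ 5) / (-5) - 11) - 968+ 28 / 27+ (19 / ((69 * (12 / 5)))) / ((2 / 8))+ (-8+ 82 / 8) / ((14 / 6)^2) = 398808097 / 608580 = 655.31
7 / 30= 0.23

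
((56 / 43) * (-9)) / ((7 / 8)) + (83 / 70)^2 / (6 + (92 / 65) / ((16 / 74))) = -456482489 / 34365170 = -13.28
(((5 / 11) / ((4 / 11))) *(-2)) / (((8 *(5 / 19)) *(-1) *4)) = 19 / 64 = 0.30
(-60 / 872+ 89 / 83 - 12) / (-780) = 198971 / 14113320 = 0.01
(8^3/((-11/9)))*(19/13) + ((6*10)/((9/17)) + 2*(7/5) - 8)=-504.12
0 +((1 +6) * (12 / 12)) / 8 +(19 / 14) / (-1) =-27 / 56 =-0.48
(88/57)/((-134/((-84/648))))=154/103113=0.00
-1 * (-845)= 845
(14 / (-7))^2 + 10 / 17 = 78 / 17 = 4.59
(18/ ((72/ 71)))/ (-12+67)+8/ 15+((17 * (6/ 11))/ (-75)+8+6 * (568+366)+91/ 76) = 175996699/ 31350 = 5613.93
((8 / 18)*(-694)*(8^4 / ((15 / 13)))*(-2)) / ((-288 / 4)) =-36954112 / 1215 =-30414.91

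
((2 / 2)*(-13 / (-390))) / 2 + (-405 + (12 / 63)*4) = -56591 / 140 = -404.22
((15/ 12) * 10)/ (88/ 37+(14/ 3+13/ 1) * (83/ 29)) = 80475/ 340838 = 0.24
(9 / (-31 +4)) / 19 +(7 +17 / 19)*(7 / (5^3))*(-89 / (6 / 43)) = -80372 / 285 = -282.01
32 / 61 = 0.52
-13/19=-0.68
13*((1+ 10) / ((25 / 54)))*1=7722 / 25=308.88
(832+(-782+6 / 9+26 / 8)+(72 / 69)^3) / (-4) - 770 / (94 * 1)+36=385525873 / 27448752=14.05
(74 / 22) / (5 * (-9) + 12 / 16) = -148 / 1947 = -0.08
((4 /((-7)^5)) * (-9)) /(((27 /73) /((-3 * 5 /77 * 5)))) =-0.01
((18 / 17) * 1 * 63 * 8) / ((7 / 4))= 5184 / 17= 304.94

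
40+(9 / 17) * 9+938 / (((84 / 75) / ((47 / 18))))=1365721 / 612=2231.57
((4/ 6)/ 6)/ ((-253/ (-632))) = 632/ 2277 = 0.28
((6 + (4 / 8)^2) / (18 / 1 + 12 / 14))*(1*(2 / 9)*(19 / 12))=3325 / 28512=0.12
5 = 5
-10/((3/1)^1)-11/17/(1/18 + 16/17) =-3644/915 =-3.98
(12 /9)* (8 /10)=16 /15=1.07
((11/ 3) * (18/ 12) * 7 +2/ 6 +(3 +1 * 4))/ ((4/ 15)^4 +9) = 4640625/ 911762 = 5.09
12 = 12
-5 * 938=-4690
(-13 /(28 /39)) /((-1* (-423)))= -169 /3948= -0.04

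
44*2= 88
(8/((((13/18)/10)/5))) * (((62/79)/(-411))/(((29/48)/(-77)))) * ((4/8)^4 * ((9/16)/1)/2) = 9667350/4080271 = 2.37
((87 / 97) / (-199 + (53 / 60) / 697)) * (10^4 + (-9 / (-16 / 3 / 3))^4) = -635260277320785 / 13225923690496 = -48.03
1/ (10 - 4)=1/ 6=0.17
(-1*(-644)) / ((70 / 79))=3634 / 5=726.80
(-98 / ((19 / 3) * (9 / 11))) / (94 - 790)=539 / 19836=0.03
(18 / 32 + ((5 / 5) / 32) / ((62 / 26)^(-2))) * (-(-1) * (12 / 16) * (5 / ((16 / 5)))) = 0.87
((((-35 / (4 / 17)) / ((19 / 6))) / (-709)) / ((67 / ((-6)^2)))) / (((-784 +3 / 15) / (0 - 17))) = 2731050 / 3537120883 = 0.00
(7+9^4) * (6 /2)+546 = 20250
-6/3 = -2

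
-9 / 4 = -2.25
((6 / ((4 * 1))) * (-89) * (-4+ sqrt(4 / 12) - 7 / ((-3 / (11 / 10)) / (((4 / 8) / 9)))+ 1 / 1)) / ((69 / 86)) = 5905061 / 12420 - 3827 * sqrt(3) / 69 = 379.38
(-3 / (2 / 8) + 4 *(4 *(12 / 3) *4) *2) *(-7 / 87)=-3500 / 87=-40.23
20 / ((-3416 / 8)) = -0.05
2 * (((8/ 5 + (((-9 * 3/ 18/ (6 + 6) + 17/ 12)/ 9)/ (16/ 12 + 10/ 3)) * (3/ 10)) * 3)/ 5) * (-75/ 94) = -16221/ 10528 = -1.54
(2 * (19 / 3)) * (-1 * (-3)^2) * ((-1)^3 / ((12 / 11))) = 209 / 2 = 104.50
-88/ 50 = -44/ 25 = -1.76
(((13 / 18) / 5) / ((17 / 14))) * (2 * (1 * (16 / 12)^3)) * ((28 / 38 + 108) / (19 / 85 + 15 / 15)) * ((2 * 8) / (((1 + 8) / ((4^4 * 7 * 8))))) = 53075771392 / 41553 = 1277303.00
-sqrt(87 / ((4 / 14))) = -sqrt(1218) / 2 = -17.45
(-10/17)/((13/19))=-0.86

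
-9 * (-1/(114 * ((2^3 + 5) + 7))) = 0.00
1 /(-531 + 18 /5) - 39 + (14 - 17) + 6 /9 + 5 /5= -106364 /2637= -40.34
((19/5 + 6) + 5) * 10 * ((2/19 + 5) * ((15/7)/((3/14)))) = 143560/19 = 7555.79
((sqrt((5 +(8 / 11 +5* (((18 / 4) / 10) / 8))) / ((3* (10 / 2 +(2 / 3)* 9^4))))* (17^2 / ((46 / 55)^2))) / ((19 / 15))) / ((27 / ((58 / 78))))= 397375* sqrt(67918290) / 17046817632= 0.19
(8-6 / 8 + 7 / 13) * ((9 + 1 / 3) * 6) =5670 / 13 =436.15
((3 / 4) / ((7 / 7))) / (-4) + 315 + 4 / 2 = 5069 / 16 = 316.81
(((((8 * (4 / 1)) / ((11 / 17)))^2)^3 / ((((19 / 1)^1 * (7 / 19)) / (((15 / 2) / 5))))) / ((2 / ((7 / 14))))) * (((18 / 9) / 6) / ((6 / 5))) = 8099224176558080 / 37202781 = 217704804.83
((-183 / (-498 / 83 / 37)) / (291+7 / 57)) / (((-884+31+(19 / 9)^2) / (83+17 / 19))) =-0.38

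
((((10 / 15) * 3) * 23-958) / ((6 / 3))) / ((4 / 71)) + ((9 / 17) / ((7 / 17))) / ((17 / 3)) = -963159 / 119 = -8093.77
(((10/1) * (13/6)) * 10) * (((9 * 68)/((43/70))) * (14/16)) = 8121750/43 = 188877.91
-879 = -879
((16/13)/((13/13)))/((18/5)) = 40/117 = 0.34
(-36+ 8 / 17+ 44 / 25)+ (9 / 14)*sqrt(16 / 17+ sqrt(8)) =-14352 / 425+ 9*sqrt(272+ 578*sqrt(2)) / 238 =-32.52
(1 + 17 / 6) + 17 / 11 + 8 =883 / 66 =13.38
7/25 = 0.28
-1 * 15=-15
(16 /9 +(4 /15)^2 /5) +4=724 /125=5.79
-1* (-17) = 17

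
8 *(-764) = -6112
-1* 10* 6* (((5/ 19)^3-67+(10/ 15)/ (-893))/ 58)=647800700/ 9348817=69.29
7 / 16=0.44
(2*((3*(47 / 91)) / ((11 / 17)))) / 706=2397 / 353353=0.01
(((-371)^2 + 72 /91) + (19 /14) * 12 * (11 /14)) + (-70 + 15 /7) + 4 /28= 87642838 /637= 137586.87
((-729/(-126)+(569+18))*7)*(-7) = -58093/2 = -29046.50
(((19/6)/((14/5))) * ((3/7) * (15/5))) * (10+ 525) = 152475/196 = 777.93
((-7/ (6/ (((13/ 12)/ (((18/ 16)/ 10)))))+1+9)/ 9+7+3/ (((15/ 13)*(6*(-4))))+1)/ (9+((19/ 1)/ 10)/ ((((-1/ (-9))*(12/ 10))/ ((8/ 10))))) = 226121/ 594864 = 0.38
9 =9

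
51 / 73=0.70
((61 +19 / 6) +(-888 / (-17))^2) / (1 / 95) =460040255 / 1734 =265305.80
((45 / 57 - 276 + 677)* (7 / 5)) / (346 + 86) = 26719 / 20520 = 1.30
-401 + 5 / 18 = -7213 / 18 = -400.72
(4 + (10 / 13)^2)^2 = 602176 / 28561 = 21.08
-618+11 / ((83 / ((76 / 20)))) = -256261 / 415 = -617.50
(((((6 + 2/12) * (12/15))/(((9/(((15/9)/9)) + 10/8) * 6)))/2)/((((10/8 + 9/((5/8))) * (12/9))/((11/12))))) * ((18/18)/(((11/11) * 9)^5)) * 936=0.00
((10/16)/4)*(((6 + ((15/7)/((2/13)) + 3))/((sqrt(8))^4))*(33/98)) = 52965/2809856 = 0.02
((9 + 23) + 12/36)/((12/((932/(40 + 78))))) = 22601/1062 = 21.28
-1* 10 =-10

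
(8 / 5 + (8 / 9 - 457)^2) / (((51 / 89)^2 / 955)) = 127471485785203 / 210681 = 605045000.67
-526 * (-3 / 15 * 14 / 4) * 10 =3682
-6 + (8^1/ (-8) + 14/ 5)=-21/ 5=-4.20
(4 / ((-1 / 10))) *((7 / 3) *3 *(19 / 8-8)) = 1575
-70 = -70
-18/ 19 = -0.95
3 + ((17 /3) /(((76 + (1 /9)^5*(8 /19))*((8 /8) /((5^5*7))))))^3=547493371664166814282959433539 /126180597446940253888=4338966392.15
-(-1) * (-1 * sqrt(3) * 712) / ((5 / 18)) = -12816 * sqrt(3) / 5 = -4439.59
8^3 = 512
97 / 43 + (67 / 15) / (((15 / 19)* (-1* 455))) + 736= 3249839636 / 4402125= 738.24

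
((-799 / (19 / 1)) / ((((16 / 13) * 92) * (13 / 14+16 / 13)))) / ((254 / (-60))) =4726085 / 116325904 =0.04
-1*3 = -3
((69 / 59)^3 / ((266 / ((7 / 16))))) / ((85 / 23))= 7555707 / 10613986720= 0.00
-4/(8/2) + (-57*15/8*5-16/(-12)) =-12817/24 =-534.04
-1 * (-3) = 3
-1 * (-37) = 37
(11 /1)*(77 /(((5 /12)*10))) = 5082 /25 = 203.28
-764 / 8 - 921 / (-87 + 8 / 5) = -72347 / 854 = -84.72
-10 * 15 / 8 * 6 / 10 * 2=-45 / 2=-22.50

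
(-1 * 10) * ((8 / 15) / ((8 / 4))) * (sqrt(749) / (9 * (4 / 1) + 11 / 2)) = -16 * sqrt(749) / 249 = -1.76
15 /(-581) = -15 /581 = -0.03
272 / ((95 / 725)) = 39440 / 19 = 2075.79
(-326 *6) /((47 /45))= -88020 /47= -1872.77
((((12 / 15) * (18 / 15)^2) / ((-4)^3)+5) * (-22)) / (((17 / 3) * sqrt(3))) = -27401 * sqrt(3) / 4250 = -11.17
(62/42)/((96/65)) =2015/2016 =1.00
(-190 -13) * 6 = -1218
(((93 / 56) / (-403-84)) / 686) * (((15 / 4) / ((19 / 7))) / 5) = -279 / 203121856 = -0.00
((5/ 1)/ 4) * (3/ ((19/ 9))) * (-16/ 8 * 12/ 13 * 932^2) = -703585440/ 247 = -2848524.05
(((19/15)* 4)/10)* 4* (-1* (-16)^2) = -38912/75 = -518.83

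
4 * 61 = 244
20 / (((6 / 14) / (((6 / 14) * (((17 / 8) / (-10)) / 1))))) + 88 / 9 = 199 / 36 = 5.53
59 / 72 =0.82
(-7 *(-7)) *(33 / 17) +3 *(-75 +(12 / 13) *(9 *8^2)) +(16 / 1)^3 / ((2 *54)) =8969120 / 5967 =1503.12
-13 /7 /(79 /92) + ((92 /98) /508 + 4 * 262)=1028304561 /983234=1045.84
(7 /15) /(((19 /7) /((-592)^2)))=17172736 /285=60255.21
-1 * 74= -74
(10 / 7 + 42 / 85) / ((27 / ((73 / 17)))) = 83512 / 273105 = 0.31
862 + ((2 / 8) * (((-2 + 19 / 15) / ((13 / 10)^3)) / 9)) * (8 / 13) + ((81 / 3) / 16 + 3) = 10693425049 / 12338352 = 866.68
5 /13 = 0.38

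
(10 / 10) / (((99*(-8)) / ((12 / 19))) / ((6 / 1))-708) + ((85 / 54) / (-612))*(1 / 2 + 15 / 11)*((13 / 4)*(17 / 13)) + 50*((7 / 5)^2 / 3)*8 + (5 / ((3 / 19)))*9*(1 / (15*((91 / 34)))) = 547383323987 / 2039349312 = 268.41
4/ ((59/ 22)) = 88/ 59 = 1.49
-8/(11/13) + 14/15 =-1406/165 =-8.52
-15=-15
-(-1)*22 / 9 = 22 / 9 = 2.44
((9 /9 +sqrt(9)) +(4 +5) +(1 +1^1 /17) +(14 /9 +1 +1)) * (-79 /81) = -212905 /12393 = -17.18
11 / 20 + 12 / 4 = 71 / 20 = 3.55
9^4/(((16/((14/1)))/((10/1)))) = 229635/4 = 57408.75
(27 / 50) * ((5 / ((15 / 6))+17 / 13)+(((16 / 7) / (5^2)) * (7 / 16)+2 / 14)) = 214407 / 113750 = 1.88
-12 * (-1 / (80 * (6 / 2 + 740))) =0.00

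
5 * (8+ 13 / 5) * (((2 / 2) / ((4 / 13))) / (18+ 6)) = 689 / 96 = 7.18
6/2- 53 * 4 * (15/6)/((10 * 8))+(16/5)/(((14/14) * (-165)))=-24053/6600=-3.64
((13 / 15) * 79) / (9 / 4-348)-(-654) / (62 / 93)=20346737 / 20745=980.80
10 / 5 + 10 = 12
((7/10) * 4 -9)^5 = -28629151/3125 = -9161.33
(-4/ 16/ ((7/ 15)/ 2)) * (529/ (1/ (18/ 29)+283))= -71415/ 35861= -1.99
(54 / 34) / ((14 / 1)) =27 / 238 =0.11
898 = 898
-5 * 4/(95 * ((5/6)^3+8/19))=-864/4103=-0.21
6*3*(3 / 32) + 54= 891 / 16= 55.69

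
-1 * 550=-550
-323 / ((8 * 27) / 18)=-323 / 12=-26.92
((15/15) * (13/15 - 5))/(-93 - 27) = 31/900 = 0.03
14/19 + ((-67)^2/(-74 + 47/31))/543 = 14437673/23182299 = 0.62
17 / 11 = 1.55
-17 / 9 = -1.89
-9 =-9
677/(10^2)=677/100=6.77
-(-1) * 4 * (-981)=-3924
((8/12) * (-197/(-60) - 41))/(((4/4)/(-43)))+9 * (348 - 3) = 4186.21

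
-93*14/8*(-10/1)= 3255/2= 1627.50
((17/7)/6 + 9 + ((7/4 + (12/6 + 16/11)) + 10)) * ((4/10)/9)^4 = 90956/947244375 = 0.00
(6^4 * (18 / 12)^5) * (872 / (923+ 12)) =8581788 / 935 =9178.38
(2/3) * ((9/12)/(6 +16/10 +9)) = 5/166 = 0.03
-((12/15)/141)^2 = -16/497025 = -0.00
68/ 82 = 34/ 41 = 0.83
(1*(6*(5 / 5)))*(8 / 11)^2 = 384 / 121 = 3.17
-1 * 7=-7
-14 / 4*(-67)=469 / 2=234.50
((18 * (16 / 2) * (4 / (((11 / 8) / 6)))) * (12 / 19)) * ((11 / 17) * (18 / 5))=5971968 / 1615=3697.81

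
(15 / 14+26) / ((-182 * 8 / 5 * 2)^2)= 9475 / 118716416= 0.00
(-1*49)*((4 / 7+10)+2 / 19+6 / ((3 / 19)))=-45318 / 19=-2385.16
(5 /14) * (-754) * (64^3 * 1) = -494141440 /7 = -70591634.29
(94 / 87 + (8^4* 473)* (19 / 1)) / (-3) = -12270251.03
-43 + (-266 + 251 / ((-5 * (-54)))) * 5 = -1368.35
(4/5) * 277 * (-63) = -69804/5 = -13960.80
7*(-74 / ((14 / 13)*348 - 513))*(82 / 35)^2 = 20.57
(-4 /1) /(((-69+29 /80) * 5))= 64 /5491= 0.01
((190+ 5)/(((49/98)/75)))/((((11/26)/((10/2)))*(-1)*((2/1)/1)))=-172840.91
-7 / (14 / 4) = -2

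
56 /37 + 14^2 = 7308 /37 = 197.51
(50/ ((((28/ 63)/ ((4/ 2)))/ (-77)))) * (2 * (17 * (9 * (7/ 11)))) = -3373650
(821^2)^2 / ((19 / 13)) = 5906306505853 / 19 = 310858237150.16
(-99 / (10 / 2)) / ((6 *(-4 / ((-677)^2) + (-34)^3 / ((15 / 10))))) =0.00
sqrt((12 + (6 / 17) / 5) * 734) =6 * sqrt(1778115) / 85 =94.13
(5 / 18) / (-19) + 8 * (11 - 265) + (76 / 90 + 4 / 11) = -12733157 / 6270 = -2030.81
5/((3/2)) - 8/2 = -2/3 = -0.67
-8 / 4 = -2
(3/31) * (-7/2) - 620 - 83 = -703.34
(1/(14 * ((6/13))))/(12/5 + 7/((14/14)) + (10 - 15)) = 65/1848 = 0.04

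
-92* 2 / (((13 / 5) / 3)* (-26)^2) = -690 / 2197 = -0.31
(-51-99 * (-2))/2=147/2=73.50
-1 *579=-579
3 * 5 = 15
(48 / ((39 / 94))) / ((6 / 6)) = 1504 / 13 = 115.69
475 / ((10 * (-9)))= -95 / 18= -5.28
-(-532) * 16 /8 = 1064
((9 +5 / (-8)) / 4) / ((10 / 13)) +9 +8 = 6311 / 320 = 19.72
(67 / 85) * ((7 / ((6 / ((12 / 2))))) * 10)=938 / 17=55.18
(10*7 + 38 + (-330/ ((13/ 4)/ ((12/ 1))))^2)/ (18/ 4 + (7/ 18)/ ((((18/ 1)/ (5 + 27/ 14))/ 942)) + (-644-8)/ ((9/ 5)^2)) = -81299328048/ 3051295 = -26644.20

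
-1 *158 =-158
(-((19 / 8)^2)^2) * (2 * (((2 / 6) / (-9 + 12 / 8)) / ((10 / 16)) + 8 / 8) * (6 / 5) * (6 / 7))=-27237089 / 448000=-60.80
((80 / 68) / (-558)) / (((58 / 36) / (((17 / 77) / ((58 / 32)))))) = -320 / 2007467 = -0.00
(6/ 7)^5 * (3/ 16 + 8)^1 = 63666/ 16807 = 3.79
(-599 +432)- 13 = -180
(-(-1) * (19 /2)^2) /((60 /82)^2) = 168.57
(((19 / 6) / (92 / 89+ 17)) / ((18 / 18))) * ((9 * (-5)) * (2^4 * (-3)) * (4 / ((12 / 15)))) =202920 / 107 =1896.45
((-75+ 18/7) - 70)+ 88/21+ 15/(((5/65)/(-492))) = -2017643/21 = -96078.24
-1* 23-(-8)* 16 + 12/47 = 4947/47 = 105.26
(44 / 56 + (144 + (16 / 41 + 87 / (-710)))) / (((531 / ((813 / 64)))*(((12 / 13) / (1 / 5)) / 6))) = 1084699993 / 240448600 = 4.51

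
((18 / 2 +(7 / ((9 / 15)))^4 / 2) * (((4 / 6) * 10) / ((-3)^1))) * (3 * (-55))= 826145650 / 243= 3399776.34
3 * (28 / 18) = 14 / 3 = 4.67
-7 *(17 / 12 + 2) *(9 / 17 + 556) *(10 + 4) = -19007149 / 102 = -186344.60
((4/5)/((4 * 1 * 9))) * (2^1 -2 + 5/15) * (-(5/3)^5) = -625/6561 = -0.10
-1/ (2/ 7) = -7/ 2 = -3.50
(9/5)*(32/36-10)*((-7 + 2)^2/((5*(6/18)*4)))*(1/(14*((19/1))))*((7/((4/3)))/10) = -369/3040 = -0.12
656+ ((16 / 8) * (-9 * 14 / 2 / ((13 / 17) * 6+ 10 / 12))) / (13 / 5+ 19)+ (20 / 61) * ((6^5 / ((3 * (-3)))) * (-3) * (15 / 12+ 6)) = 32847439 / 4819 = 6816.24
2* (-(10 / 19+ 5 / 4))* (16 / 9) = -120 / 19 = -6.32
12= 12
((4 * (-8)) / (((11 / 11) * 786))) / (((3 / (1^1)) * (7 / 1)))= -0.00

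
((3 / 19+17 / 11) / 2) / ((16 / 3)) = 0.16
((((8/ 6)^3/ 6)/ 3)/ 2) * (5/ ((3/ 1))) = 80/ 729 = 0.11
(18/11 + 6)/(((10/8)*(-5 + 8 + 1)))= 84/55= 1.53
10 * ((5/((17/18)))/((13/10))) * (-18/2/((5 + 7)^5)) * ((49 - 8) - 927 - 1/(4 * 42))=18606125/14257152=1.31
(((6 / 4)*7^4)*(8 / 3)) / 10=4802 / 5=960.40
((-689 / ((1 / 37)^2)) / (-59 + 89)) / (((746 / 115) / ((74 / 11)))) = -802698091 / 24618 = -32606.15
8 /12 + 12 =38 /3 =12.67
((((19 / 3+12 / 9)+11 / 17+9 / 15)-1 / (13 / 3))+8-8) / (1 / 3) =28784 / 1105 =26.05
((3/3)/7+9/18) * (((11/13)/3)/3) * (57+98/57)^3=412439092153/33705126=12236.69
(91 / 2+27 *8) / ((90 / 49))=25627 / 180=142.37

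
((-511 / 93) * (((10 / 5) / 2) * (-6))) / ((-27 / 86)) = -87892 / 837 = -105.01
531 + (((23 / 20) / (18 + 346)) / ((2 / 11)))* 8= 966673 / 1820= 531.14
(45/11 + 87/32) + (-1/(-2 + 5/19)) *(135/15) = 4221/352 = 11.99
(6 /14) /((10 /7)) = 3 /10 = 0.30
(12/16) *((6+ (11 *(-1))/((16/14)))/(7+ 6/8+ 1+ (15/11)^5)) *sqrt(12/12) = -0.20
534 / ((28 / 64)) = 1220.57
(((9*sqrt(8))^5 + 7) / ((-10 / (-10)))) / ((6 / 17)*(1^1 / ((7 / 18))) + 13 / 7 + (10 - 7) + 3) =119 / 149 + 128490624*sqrt(2) / 149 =1219552.36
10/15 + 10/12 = 3/2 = 1.50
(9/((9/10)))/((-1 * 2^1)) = -5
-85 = -85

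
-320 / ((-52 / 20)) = 1600 / 13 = 123.08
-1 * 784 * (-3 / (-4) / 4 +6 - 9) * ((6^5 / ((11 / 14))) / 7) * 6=205752960 / 11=18704814.55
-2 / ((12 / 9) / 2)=-3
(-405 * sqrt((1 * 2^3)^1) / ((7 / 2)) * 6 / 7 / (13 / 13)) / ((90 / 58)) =-6264 * sqrt(2) / 49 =-180.79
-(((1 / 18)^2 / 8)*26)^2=-169 / 1679616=-0.00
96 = 96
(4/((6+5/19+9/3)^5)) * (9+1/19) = 5603803/10554638336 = 0.00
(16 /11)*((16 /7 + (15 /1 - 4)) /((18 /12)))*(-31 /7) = -30752 /539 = -57.05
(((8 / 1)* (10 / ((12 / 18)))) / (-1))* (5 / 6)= -100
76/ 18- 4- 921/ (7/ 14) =-16576/ 9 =-1841.78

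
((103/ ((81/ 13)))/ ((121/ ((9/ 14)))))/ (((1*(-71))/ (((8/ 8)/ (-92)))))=1339/ 99586872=0.00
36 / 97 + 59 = 5759 / 97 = 59.37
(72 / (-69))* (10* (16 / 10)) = -384 / 23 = -16.70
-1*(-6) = 6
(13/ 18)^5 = 371293/ 1889568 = 0.20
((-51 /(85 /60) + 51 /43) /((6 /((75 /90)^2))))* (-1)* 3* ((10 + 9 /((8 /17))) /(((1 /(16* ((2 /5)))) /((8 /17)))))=2325340 /2193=1060.35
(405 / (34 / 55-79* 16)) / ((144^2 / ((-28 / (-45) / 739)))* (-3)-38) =51975 / 11978970086212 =0.00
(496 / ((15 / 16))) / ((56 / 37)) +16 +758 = 117974 / 105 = 1123.56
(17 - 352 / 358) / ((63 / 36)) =11468 / 1253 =9.15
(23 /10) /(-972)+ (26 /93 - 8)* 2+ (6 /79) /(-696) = -10660907053 /690324120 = -15.44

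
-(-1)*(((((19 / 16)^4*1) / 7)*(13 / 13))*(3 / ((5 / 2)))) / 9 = 130321 / 3440640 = 0.04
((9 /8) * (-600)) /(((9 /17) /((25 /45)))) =-708.33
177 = 177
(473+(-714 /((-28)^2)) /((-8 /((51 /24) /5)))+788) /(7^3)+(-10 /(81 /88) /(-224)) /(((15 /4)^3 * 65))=16062146026757 /4368821184000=3.68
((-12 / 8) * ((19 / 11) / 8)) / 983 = -57 / 173008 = -0.00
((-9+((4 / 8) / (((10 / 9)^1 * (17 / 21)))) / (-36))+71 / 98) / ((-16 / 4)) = 552509 / 266560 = 2.07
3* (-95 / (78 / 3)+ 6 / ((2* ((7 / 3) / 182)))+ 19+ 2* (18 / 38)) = 750.88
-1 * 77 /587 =-77 /587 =-0.13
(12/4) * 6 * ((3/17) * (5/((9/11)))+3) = 1248/17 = 73.41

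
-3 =-3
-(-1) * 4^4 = 256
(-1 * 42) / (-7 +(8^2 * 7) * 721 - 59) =-21 / 161471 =-0.00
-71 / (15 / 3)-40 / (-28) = -447 / 35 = -12.77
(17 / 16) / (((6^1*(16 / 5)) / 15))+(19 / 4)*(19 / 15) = 52583 / 7680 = 6.85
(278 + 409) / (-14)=-687 / 14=-49.07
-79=-79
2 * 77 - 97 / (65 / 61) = 4093 / 65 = 62.97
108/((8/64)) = 864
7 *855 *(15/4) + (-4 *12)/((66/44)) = 89647/4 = 22411.75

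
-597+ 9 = -588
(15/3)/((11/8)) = 40/11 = 3.64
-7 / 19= -0.37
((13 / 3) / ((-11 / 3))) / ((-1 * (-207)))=-13 / 2277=-0.01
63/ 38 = 1.66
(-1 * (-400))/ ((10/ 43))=1720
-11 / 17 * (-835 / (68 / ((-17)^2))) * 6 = 27555 / 2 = 13777.50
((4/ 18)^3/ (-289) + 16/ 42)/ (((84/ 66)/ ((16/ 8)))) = 0.60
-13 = -13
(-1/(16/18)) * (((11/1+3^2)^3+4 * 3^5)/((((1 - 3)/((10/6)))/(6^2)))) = 302805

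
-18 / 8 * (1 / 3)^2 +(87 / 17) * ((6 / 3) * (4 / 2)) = 1375 / 68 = 20.22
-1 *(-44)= 44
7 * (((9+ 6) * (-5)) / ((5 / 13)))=-1365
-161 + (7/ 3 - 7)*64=-1379/ 3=-459.67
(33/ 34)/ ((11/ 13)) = 39/ 34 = 1.15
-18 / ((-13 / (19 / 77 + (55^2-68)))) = 4094.65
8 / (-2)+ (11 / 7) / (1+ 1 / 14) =-38 / 15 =-2.53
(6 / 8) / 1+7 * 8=227 / 4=56.75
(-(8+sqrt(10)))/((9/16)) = -128/9- 16 * sqrt(10)/9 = -19.84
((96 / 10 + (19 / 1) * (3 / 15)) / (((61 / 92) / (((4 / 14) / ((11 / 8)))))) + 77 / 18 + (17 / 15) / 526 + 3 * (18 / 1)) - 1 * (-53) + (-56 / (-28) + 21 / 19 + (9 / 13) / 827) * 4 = 1452361289369566 / 11355108419655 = 127.90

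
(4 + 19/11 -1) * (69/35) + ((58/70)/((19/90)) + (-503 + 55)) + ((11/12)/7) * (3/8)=-101756121/234080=-434.71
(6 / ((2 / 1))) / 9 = 1 / 3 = 0.33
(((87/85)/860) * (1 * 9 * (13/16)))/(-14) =-10179/16374400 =-0.00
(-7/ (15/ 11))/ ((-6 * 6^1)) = 77/ 540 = 0.14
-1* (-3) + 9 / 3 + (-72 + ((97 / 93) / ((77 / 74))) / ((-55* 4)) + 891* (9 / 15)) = 369117317 / 787710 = 468.60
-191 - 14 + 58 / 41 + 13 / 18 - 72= -202849 / 738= -274.86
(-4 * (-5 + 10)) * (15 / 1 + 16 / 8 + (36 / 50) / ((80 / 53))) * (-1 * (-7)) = -122339 / 50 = -2446.78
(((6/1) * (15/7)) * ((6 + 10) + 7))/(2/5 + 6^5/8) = 5175/17017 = 0.30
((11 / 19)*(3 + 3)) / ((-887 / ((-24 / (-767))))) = -1584 / 12926251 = -0.00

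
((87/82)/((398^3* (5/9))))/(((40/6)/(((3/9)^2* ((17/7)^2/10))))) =75429/253313974256000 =0.00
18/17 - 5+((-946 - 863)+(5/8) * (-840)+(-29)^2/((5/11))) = -41458/85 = -487.74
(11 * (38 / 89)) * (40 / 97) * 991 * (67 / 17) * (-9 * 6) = -408477.21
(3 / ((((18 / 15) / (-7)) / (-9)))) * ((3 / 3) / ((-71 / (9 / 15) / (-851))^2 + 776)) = 293301405 / 1445127374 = 0.20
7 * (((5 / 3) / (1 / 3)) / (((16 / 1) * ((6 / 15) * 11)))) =175 / 352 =0.50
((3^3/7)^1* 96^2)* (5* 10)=1777371.43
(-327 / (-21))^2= 11881 / 49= 242.47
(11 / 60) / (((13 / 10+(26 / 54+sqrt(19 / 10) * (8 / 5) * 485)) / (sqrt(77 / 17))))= -47619 * sqrt(1309) / 2835843657566+1037124 * sqrt(248710) / 1417921828783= 0.00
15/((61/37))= 555/61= 9.10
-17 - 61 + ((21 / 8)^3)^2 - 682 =-113463319 / 262144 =-432.83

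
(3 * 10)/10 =3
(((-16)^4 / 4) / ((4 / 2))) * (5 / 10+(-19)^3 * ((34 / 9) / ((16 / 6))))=-79596885.33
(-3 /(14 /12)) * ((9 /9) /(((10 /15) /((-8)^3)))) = 13824 /7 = 1974.86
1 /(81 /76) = 76 /81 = 0.94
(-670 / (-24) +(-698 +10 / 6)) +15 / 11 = -88051 / 132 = -667.05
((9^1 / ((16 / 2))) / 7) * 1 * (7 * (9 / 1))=81 / 8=10.12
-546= -546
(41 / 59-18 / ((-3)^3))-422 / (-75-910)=312079 / 174345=1.79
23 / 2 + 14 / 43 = 1017 / 86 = 11.83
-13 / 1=-13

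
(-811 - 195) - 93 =-1099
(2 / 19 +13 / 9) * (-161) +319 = 11884 / 171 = 69.50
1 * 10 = 10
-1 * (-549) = 549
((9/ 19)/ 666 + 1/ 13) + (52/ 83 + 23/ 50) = 22076088/ 18963425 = 1.16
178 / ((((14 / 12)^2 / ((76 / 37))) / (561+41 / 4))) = 278203320 / 1813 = 153449.16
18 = 18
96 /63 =32 /21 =1.52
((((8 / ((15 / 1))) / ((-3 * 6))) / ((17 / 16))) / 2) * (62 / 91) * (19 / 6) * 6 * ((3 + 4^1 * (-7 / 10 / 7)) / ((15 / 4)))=-150784 / 1204875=-0.13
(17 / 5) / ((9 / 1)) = 17 / 45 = 0.38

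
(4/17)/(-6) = -2/51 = -0.04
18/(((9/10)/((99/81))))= 220/9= 24.44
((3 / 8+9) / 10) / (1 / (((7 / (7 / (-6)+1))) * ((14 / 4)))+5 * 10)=2205 / 117584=0.02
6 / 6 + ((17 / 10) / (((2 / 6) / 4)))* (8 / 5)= 841 / 25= 33.64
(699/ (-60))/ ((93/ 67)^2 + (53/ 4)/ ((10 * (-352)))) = -736339648/ 121540003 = -6.06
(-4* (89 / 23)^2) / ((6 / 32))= -506944 / 1587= -319.44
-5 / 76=-0.07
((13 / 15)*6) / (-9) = -26 / 45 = -0.58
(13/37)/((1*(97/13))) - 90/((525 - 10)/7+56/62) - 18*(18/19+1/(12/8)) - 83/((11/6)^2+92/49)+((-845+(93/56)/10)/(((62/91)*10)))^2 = 128025241012335297362179357/8351343711373099520000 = 15329.90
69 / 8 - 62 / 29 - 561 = -128647 / 232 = -554.51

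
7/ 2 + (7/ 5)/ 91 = 457/ 130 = 3.52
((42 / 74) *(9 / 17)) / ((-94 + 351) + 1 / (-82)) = 15498 / 13254917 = 0.00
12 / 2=6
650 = 650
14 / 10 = 7 / 5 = 1.40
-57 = -57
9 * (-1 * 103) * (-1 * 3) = 2781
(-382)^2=145924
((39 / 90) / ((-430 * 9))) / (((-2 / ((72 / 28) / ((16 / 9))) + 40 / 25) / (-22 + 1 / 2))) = 39 / 3520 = 0.01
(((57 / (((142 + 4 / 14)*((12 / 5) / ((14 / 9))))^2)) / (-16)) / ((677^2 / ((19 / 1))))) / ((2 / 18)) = -21669025 / 785669243784192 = -0.00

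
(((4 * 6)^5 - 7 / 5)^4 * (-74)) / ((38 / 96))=-469703614590634406875070639395488 / 625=-751525783345015051000113000000.00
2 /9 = 0.22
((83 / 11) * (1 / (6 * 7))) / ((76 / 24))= 83 / 1463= 0.06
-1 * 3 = -3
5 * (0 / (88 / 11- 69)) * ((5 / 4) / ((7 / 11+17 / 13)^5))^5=0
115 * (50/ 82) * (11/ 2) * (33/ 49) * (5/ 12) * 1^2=1739375/ 16072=108.22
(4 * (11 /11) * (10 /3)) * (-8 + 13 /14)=-660 /7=-94.29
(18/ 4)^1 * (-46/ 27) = -23/ 3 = -7.67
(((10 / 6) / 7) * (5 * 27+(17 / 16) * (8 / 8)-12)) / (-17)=-9925 / 5712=-1.74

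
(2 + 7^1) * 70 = 630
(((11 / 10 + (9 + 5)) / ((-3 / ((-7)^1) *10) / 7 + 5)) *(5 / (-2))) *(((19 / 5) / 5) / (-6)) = 0.85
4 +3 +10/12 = 47/6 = 7.83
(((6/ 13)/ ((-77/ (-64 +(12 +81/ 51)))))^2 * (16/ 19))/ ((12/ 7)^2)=2937796/ 112285459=0.03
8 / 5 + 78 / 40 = 71 / 20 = 3.55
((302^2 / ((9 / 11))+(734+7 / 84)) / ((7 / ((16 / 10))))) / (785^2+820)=8078806 / 194369175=0.04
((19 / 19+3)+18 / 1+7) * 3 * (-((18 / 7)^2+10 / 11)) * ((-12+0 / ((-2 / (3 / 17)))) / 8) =529047 / 539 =981.53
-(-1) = 1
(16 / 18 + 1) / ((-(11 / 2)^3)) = -136 / 11979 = -0.01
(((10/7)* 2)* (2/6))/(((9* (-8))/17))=-85/378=-0.22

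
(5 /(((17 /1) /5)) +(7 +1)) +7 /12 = 2051 /204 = 10.05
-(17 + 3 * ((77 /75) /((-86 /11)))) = -35703 /2150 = -16.61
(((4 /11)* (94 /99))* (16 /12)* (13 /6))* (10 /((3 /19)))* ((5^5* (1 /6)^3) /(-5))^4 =8856964111328125 /2000122844544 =4428.21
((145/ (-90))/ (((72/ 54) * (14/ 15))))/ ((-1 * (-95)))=-29/ 2128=-0.01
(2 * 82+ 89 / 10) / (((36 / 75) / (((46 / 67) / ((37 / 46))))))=4573205 / 14874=307.46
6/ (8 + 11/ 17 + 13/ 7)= 357/ 625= 0.57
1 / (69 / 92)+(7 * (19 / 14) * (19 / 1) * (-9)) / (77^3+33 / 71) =258618971 / 194483256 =1.33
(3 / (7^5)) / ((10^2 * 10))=3 / 16807000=0.00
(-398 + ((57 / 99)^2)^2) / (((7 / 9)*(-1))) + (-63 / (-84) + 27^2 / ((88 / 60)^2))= 785148668 / 922383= 851.22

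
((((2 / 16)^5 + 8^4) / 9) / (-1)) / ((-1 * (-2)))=-14913081 / 65536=-227.56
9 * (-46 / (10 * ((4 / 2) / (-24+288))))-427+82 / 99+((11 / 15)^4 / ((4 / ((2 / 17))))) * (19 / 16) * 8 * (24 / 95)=-92948166023 / 15778125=-5890.95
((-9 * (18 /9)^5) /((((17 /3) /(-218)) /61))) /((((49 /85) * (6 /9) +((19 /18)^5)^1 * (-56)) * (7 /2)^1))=-27137673285120 /10258942183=-2645.27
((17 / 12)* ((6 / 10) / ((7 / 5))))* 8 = 34 / 7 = 4.86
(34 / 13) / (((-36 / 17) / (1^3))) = -289 / 234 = -1.24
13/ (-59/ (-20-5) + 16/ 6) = 75/ 29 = 2.59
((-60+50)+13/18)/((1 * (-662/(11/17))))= 0.01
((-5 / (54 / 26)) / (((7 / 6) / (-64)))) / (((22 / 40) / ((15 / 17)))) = 832000 / 3927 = 211.87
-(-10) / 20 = 1 / 2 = 0.50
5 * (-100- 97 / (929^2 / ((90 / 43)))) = -18555425150 / 37110763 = -500.00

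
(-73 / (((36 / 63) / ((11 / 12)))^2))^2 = 187330555489 / 5308416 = 35289.35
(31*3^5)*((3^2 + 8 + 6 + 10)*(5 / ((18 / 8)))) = 552420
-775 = -775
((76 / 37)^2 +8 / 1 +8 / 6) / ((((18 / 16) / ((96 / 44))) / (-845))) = -273644800 / 12321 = -22209.63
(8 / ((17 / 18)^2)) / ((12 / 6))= 1296 / 289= 4.48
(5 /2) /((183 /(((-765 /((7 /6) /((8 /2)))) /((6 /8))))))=-47.78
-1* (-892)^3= 709732288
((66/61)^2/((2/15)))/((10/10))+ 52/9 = 14.56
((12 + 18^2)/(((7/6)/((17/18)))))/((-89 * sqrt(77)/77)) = -272 * sqrt(77)/89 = -26.82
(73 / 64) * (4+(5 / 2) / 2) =1533 / 256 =5.99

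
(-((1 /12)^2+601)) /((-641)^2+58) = -86545 /59175216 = -0.00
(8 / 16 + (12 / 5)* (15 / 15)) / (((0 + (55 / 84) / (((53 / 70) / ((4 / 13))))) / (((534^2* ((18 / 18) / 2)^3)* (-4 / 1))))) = -4273276527 / 2750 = -1553918.74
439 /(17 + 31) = 439 /48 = 9.15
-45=-45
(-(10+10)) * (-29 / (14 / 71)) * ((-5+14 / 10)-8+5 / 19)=-4435086 / 133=-33346.51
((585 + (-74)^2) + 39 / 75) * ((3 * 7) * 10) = 6364596 / 5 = 1272919.20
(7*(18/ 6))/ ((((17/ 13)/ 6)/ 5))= 8190/ 17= 481.76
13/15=0.87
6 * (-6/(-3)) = 12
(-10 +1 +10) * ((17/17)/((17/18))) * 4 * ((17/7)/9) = 8/7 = 1.14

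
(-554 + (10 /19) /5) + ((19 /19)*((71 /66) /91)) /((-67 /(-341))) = -384947149 /695058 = -553.83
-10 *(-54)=540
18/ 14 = 9/ 7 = 1.29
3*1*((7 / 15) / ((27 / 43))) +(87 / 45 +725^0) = 697 / 135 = 5.16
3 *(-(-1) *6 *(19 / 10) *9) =1539 / 5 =307.80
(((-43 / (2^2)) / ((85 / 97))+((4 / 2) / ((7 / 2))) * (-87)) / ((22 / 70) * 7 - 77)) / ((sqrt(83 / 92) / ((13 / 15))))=0.76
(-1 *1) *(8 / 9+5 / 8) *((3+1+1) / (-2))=545 / 144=3.78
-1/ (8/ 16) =-2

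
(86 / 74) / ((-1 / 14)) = -602 / 37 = -16.27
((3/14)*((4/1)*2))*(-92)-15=-1209/7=-172.71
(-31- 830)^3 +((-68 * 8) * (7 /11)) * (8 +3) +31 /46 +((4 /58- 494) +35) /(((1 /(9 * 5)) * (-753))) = -638281160.90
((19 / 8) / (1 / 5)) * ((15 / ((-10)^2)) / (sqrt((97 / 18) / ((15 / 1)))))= 2.97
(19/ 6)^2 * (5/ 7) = 1805/ 252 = 7.16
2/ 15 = 0.13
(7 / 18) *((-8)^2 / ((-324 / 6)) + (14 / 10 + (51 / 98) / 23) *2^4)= 1641404 / 195615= 8.39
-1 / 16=-0.06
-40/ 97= -0.41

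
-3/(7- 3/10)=-30/67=-0.45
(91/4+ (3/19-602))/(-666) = 44011/50616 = 0.87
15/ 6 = 5/ 2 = 2.50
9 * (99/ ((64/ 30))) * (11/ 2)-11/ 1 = 146311/ 64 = 2286.11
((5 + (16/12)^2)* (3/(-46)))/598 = -61/82524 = -0.00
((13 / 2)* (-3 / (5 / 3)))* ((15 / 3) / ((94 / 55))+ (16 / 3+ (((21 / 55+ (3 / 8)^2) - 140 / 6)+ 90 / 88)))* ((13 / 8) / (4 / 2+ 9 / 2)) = 261879579 / 6617600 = 39.57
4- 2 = 2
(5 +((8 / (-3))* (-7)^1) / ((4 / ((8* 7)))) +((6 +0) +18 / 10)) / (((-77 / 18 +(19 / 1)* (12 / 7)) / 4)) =690816 / 17825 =38.76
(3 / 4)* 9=27 / 4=6.75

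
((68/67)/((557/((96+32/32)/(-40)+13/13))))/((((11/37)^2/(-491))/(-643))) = -418812552993/45155990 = -9274.80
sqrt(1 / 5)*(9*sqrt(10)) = 9*sqrt(2) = 12.73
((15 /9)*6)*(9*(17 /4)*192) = 73440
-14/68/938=-1/4556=-0.00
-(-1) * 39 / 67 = 39 / 67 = 0.58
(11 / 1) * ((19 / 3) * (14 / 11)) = 266 / 3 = 88.67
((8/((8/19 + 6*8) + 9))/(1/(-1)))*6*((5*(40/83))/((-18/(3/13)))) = 30400/1177189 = 0.03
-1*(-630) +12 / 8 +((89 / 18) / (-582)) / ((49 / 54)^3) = 14413037115 / 22823906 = 631.49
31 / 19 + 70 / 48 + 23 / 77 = 118981 / 35112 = 3.39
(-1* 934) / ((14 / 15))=-7005 / 7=-1000.71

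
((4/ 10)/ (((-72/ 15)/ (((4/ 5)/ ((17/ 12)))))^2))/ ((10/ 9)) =36/ 7225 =0.00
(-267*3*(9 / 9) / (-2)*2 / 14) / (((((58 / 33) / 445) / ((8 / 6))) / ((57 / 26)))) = 223491015 / 5278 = 42343.88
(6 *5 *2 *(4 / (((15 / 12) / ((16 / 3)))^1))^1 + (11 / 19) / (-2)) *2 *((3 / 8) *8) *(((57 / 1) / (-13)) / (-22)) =350109 / 286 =1224.16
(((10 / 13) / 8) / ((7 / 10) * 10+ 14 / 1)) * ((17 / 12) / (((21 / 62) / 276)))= 60605 / 11466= 5.29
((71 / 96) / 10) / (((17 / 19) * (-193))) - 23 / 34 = -2132069 / 3149760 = -0.68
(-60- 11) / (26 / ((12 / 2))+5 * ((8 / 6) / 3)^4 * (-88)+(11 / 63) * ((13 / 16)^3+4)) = 13356306432 / 2265439409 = 5.90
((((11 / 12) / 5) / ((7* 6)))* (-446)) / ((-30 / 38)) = 46607 / 18900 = 2.47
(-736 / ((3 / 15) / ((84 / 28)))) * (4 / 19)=-44160 / 19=-2324.21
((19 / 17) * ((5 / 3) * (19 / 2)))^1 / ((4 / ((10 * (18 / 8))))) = 27075 / 272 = 99.54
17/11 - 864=-9487/11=-862.45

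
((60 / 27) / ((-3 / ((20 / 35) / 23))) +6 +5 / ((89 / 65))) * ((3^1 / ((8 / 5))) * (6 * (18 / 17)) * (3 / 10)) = 34.42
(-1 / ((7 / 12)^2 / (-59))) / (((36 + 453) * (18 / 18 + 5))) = 0.06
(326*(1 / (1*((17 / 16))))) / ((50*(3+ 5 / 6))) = 15648 / 9775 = 1.60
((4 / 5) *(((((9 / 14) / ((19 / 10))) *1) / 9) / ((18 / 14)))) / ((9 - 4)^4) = 4 / 106875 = 0.00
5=5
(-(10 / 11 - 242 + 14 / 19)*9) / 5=452106 / 1045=432.64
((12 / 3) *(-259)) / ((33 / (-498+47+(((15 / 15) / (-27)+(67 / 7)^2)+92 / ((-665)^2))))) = 635150360668 / 56288925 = 11283.75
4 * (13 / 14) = 26 / 7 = 3.71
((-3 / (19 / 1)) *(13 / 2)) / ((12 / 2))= -13 / 76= -0.17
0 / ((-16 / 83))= 0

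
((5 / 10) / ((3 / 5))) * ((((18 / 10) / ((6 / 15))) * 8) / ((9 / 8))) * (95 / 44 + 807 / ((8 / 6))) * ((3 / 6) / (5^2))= 53452 / 165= 323.95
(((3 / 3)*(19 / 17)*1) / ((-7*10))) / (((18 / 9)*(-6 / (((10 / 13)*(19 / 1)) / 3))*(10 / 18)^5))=2368521 / 19337500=0.12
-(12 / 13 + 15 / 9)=-101 / 39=-2.59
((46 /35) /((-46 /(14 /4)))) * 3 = -3 /10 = -0.30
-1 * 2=-2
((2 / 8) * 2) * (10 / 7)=5 / 7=0.71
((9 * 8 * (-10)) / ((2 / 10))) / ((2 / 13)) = -23400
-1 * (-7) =7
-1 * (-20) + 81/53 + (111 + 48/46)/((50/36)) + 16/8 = 104.20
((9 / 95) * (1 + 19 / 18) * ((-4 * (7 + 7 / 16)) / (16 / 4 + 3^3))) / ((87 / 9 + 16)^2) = -5661 / 19955320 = -0.00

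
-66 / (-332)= 33 / 166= 0.20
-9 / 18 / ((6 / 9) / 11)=-33 / 4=-8.25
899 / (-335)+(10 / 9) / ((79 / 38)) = -511889 / 238185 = -2.15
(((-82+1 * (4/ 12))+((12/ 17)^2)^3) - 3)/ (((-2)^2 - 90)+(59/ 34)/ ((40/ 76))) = 1.02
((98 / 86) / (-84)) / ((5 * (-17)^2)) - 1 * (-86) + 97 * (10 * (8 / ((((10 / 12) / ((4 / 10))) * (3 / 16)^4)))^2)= 42411911008496907083 / 4529641500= 9363193755.73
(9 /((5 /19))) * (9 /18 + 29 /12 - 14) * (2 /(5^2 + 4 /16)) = -15162 /505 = -30.02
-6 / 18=-0.33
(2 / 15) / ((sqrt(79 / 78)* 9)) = 2* sqrt(6162) / 10665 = 0.01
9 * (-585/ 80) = -1053/ 16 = -65.81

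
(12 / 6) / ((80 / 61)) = 61 / 40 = 1.52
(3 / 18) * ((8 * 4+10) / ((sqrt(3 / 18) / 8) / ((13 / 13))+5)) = 13440 / 9599 - 56 * sqrt(6) / 9599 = 1.39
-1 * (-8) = 8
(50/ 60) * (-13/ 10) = -13/ 12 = -1.08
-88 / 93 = -0.95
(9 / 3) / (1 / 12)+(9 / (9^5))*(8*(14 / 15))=3543052 / 98415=36.00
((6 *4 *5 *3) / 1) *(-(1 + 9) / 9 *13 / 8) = -650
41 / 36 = 1.14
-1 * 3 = -3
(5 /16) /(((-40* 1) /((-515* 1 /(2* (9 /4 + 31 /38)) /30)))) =1957 /89472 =0.02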